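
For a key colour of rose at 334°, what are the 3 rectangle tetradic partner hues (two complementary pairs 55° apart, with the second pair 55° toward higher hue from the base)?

A rectangular tetradic uses two complementary pairs 55° apart: offsets 0°, 55°, 180°, 235°.
334 + 55 = 389 → 389 − 360 = 29°
334 + 180 = 514 → 514 − 360 = 154°
334 + 235 = 569 → 569 − 360 = 209°

29°, 154° and 209°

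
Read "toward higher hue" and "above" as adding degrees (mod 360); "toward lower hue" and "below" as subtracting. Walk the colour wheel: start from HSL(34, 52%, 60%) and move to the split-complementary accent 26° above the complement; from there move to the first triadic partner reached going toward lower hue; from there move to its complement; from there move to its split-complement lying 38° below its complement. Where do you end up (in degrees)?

split-comp 26° ↑ +206°: 34 + 206 = 240°
triadic ↓ −120°: 240 − 120 = 120°
complement +180°: 120 + 180 = 300°
split-comp 38° ↓ +142°: 300 + 142 = 442 → 442 − 360 = 82°

82°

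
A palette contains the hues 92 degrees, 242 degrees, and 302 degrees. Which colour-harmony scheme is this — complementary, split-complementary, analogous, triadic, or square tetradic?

Sort the hues: 92°, 242°, 302°.
Successive gaps around the wheel: 150°, 60°, 150°.
Two 150° gaps and one 60° gap — a base hue opposite a pair of accents 30° either side of its complement — is the split-complementary pattern.

split-complementary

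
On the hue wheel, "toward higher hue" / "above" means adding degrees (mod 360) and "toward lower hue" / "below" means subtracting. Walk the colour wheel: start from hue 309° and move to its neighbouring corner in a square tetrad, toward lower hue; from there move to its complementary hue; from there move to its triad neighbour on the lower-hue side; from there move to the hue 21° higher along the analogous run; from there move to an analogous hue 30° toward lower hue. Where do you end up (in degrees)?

309 − 90 = 219°   (square ↓)
219 + 180 = 399 → 399 − 360 = 39°   (complement)
39 − 120 = -81 → -81 + 360 = 279°   (triadic ↓)
279 + 21 = 300°   (analog 21° ↑)
300 − 30 = 270°   (analog 30° ↓)

270°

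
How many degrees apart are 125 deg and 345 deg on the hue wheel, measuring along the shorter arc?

|125 − 345| = 220.
The shorter arc is 360 − 220 = 140°.

140°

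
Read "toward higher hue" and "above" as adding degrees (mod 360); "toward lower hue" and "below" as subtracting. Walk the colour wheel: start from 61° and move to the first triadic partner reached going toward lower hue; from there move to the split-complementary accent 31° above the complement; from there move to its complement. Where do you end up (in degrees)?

332°

61 − 120 = -59 → -59 + 360 = 301°   (triadic ↓)
301 + 211 = 512 → 512 − 360 = 152°   (split-comp 31° ↑)
152 + 180 = 332°   (complement)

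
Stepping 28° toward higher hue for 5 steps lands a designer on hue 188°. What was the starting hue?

5 steps of 28° (toward higher hue) give a net shift of +140°.
Start = end − shift: 188 − 140 = 48°

48°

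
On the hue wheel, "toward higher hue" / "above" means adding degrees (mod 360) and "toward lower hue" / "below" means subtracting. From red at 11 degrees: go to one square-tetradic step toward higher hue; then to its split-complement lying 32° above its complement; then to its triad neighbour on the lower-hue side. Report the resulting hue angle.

square ↑ +90°: 11 + 90 = 101°
split-comp 32° ↑ +212°: 101 + 212 = 313°
triadic ↓ −120°: 313 − 120 = 193°

193°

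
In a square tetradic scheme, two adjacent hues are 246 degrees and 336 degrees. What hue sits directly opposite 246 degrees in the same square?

66°

A square tetradic scheme places four hues 90° apart; opposite corners are 180° apart.
246 + 180 = 426 → 426 − 360 = 66°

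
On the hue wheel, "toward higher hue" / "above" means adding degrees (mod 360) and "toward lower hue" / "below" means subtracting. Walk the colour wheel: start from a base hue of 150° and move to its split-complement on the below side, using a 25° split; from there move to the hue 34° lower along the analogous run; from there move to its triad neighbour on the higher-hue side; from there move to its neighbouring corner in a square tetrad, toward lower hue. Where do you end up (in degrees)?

+155° (split-comp 25° ↓): 150 + 155 = 305°
−34° (analog 34° ↓): 305 − 34 = 271°
+120° (triadic ↑): 271 + 120 = 391 → 391 − 360 = 31°
−90° (square ↓): 31 − 90 = -59 → -59 + 360 = 301°

301°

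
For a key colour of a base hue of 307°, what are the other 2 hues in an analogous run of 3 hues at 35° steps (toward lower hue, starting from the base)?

272° and 237°

Analogous hues sit every 35° along the wheel.
307 − 35 = 272°
307 − 70 = 237°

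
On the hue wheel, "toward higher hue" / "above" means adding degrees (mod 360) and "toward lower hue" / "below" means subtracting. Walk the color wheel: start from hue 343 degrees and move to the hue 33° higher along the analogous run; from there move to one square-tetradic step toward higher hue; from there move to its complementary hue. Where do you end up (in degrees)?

286°

analog 33° ↑ +33°: 343 + 33 = 376 → 376 − 360 = 16°
square ↑ +90°: 16 + 90 = 106°
complement +180°: 106 + 180 = 286°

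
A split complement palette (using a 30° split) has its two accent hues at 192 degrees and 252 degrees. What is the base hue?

The accents sit 30° either side of the complement, so the complement is their short-arc midpoint on the wheel.
Short-arc midpoint of 192° and 252°: 222°.
Base is 180° from the complement: 222 − 180 = 42°

42°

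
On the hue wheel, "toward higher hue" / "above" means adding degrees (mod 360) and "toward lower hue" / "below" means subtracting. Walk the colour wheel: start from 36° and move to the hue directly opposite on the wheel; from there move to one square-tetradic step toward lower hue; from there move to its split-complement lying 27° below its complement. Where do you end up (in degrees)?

36 + 180 = 216°   (complement)
216 − 90 = 126°   (square ↓)
126 + 153 = 279°   (split-comp 27° ↓)

279°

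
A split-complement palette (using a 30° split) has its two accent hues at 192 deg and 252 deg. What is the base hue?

The accents sit 30° either side of the complement, so the complement is their short-arc midpoint on the wheel.
Short-arc midpoint of 192° and 252°: 222°.
Base is 180° from the complement: 222 − 180 = 42°

42°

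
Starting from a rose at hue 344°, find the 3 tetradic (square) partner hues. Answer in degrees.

74°, 164°, 254°

344 + 90 = 434 → 434 − 360 = 74°
344 + 180 = 524 → 524 − 360 = 164°
344 + 270 = 614 → 614 − 360 = 254°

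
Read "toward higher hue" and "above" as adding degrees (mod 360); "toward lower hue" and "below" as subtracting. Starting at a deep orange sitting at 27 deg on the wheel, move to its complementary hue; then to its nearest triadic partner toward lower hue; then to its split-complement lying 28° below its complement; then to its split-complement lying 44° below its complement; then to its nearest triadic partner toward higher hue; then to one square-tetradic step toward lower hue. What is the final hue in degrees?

45°

27 + 180 = 207°   (complement)
207 − 120 = 87°   (triadic ↓)
87 + 152 = 239°   (split-comp 28° ↓)
239 + 136 = 375 → 375 − 360 = 15°   (split-comp 44° ↓)
15 + 120 = 135°   (triadic ↑)
135 − 90 = 45°   (square ↓)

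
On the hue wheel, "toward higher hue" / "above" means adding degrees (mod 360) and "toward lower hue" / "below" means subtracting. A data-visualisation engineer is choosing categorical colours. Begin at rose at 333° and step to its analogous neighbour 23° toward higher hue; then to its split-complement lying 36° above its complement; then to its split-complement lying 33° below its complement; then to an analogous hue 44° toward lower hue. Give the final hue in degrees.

+23° (analog 23° ↑): 333 + 23 = 356°
+216° (split-comp 36° ↑): 356 + 216 = 572 → 572 − 360 = 212°
+147° (split-comp 33° ↓): 212 + 147 = 359°
−44° (analog 44° ↓): 359 − 44 = 315°

315°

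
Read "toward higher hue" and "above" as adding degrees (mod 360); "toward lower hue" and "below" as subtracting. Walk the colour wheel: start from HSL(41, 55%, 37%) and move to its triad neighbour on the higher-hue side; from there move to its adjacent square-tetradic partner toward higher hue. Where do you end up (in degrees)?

triadic ↑ +120°: 41 + 120 = 161°
square ↑ +90°: 161 + 90 = 251°

251°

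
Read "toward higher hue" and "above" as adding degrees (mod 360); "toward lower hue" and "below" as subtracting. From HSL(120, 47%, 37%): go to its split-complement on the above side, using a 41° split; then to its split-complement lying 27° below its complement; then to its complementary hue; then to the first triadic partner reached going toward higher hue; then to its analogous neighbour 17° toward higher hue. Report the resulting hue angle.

91°

120 + 221 = 341°   (split-comp 41° ↑)
341 + 153 = 494 → 494 − 360 = 134°   (split-comp 27° ↓)
134 + 180 = 314°   (complement)
314 + 120 = 434 → 434 − 360 = 74°   (triadic ↑)
74 + 17 = 91°   (analog 17° ↑)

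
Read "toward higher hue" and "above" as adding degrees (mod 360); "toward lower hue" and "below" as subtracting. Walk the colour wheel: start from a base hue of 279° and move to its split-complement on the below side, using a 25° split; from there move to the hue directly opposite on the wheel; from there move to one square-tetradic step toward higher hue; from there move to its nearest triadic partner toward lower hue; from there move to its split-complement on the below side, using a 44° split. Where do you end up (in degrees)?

+155° (split-comp 25° ↓): 279 + 155 = 434 → 434 − 360 = 74°
+180° (complement): 74 + 180 = 254°
+90° (square ↑): 254 + 90 = 344°
−120° (triadic ↓): 344 − 120 = 224°
+136° (split-comp 44° ↓): 224 + 136 = 360 → 360 − 360 = 0°

0°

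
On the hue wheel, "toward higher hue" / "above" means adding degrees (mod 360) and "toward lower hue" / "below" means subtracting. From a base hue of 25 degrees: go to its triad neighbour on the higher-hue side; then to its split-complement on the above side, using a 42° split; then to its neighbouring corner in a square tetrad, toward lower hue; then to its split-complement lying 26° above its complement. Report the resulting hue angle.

+120° (triadic ↑): 25 + 120 = 145°
+222° (split-comp 42° ↑): 145 + 222 = 367 → 367 − 360 = 7°
−90° (square ↓): 7 − 90 = -83 → -83 + 360 = 277°
+206° (split-comp 26° ↑): 277 + 206 = 483 → 483 − 360 = 123°

123°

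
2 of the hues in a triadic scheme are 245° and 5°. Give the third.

125°

A triad places three hues 120° apart.
The full set through 5° is {5°, 125°, 245°}.
Given {5°, 245°}, the missing hue is 125°.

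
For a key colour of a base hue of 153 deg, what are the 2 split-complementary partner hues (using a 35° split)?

298° and 8°

Complement of 153 deg: 153 + 180 = 333°
333 − 35 = 298°
333 + 35 = 368 → 368 − 360 = 8°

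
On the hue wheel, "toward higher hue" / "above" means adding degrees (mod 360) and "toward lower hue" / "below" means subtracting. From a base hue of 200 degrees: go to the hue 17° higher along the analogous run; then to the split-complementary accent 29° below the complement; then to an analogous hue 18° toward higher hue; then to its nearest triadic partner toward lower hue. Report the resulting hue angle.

analog 17° ↑ +17°: 200 + 17 = 217°
split-comp 29° ↓ +151°: 217 + 151 = 368 → 368 − 360 = 8°
analog 18° ↑ +18°: 8 + 18 = 26°
triadic ↓ −120°: 26 − 120 = -94 → -94 + 360 = 266°

266°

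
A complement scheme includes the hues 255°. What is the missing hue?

The complement sits 180° across the wheel.
The full set through 255° is {75°, 255°}.
Given {255°}, the missing hue is 75°.

75°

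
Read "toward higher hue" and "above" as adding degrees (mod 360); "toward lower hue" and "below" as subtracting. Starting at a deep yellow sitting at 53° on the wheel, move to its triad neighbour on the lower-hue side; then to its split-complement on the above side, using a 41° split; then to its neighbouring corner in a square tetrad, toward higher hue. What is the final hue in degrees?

−120° (triadic ↓): 53 − 120 = -67 → -67 + 360 = 293°
+221° (split-comp 41° ↑): 293 + 221 = 514 → 514 − 360 = 154°
+90° (square ↑): 154 + 90 = 244°

244°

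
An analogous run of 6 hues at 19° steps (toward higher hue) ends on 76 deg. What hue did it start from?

341°

5 steps of 19° (toward higher hue) give a net shift of +95°.
Start = end − shift: 76 − 95 = -19 → -19 + 360 = 341°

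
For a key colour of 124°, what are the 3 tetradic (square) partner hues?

A square tetradic scheme places four hues every 90°.
124 + 90 = 214°
124 + 180 = 304°
124 + 270 = 394 → 394 − 360 = 34°

214°, 304° and 34°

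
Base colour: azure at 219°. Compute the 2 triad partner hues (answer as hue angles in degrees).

A triad places three hues 120° apart.
219 + 120 = 339°
219 + 240 = 459 → 459 − 360 = 99°

339° and 99°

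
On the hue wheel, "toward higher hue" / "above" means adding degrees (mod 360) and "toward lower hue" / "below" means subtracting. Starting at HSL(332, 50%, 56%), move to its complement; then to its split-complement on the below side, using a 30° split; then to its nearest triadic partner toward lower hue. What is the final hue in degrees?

182°

complement +180°: 332 + 180 = 512 → 512 − 360 = 152°
split-comp 30° ↓ +150°: 152 + 150 = 302°
triadic ↓ −120°: 302 − 120 = 182°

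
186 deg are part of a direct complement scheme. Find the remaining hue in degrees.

The complement sits 180° across the wheel.
The full set through 186° is {6°, 186°}.
Given {186°}, the missing hue is 6°.

6°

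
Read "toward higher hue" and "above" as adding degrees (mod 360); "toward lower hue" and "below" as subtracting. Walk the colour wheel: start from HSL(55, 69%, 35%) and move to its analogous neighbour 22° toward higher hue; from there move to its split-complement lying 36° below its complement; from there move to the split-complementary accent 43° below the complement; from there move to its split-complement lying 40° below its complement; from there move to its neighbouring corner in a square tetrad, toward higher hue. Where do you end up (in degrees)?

228°

55 + 22 = 77°   (analog 22° ↑)
77 + 144 = 221°   (split-comp 36° ↓)
221 + 137 = 358°   (split-comp 43° ↓)
358 + 140 = 498 → 498 − 360 = 138°   (split-comp 40° ↓)
138 + 90 = 228°   (square ↑)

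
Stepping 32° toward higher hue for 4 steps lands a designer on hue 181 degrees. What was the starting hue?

4 steps of 32° (toward higher hue) give a net shift of +128°.
Start = end − shift: 181 − 128 = 53°

53°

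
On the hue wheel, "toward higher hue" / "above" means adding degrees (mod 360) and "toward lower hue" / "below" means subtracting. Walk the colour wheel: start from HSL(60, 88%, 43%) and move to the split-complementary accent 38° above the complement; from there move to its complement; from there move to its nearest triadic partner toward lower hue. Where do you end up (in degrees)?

338°

split-comp 38° ↑ +218°: 60 + 218 = 278°
complement +180°: 278 + 180 = 458 → 458 − 360 = 98°
triadic ↓ −120°: 98 − 120 = -22 → -22 + 360 = 338°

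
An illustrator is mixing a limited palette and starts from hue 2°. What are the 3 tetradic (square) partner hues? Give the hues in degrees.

92°, 182°, and 272°

A square tetradic scheme places four hues every 90°.
2 + 90 = 92°
2 + 180 = 182°
2 + 270 = 272°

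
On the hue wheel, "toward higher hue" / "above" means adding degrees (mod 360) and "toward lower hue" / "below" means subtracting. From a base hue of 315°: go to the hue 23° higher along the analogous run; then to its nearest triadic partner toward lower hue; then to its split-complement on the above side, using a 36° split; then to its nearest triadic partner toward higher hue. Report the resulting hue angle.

+23° (analog 23° ↑): 315 + 23 = 338°
−120° (triadic ↓): 338 − 120 = 218°
+216° (split-comp 36° ↑): 218 + 216 = 434 → 434 − 360 = 74°
+120° (triadic ↑): 74 + 120 = 194°

194°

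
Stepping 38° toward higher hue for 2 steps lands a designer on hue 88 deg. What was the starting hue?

12°

2 steps of 38° (toward higher hue) give a net shift of +76°.
Start = end − shift: 88 − 76 = 12°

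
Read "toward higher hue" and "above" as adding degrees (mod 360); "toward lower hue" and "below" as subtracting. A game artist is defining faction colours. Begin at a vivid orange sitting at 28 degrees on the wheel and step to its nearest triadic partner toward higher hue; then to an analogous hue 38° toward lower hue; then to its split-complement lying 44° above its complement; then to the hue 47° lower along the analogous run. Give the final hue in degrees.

287°

28 + 120 = 148°   (triadic ↑)
148 − 38 = 110°   (analog 38° ↓)
110 + 224 = 334°   (split-comp 44° ↑)
334 − 47 = 287°   (analog 47° ↓)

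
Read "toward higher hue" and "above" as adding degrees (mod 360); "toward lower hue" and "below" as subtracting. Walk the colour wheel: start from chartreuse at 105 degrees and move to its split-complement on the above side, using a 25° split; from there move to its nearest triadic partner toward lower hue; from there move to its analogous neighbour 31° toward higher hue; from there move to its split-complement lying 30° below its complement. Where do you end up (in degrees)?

+205° (split-comp 25° ↑): 105 + 205 = 310°
−120° (triadic ↓): 310 − 120 = 190°
+31° (analog 31° ↑): 190 + 31 = 221°
+150° (split-comp 30° ↓): 221 + 150 = 371 → 371 − 360 = 11°

11°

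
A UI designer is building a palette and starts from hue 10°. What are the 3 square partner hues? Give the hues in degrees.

A square tetradic scheme places four hues every 90°.
10 + 90 = 100°
10 + 180 = 190°
10 + 270 = 280°

100°, 190° and 280°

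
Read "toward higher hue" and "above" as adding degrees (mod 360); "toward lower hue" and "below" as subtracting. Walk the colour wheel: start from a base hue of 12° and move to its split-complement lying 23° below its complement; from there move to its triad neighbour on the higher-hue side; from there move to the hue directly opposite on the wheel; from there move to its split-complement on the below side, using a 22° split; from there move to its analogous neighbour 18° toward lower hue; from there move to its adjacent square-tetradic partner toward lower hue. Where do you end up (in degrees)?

159°

+157° (split-comp 23° ↓): 12 + 157 = 169°
+120° (triadic ↑): 169 + 120 = 289°
+180° (complement): 289 + 180 = 469 → 469 − 360 = 109°
+158° (split-comp 22° ↓): 109 + 158 = 267°
−18° (analog 18° ↓): 267 − 18 = 249°
−90° (square ↓): 249 − 90 = 159°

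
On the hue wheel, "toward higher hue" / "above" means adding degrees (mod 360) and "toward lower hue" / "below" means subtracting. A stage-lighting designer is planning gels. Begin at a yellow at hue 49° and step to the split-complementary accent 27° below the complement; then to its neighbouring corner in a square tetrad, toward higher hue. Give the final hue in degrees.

split-comp 27° ↓ +153°: 49 + 153 = 202°
square ↑ +90°: 202 + 90 = 292°

292°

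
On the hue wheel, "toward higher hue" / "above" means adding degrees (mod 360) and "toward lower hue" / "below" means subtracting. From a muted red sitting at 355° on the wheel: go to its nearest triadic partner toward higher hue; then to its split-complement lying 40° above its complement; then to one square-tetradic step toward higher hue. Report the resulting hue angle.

65°

+120° (triadic ↑): 355 + 120 = 475 → 475 − 360 = 115°
+220° (split-comp 40° ↑): 115 + 220 = 335°
+90° (square ↑): 335 + 90 = 425 → 425 − 360 = 65°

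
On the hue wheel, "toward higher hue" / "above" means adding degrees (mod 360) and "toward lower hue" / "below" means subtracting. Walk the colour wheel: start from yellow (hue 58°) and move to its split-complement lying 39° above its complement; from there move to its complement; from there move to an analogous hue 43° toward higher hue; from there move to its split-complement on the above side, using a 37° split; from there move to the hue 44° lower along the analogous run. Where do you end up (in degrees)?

313°

+219° (split-comp 39° ↑): 58 + 219 = 277°
+180° (complement): 277 + 180 = 457 → 457 − 360 = 97°
+43° (analog 43° ↑): 97 + 43 = 140°
+217° (split-comp 37° ↑): 140 + 217 = 357°
−44° (analog 44° ↓): 357 − 44 = 313°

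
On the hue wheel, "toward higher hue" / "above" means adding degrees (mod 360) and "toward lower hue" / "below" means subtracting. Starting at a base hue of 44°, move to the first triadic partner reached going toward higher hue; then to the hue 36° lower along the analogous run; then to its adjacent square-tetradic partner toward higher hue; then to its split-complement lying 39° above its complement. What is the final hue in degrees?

triadic ↑ +120°: 44 + 120 = 164°
analog 36° ↓ −36°: 164 − 36 = 128°
square ↑ +90°: 128 + 90 = 218°
split-comp 39° ↑ +219°: 218 + 219 = 437 → 437 − 360 = 77°

77°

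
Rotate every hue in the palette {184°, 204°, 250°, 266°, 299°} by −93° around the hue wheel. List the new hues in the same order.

91°, 111°, 157°, 173°, 206°

184 − 93 = 91°
204 − 93 = 111°
250 − 93 = 157°
266 − 93 = 173°
299 − 93 = 206°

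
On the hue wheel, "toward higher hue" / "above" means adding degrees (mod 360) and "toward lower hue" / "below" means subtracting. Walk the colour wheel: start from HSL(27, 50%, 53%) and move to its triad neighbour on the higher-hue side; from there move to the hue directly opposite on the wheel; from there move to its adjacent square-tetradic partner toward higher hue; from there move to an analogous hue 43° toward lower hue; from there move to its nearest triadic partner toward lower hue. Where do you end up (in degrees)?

triadic ↑ +120°: 27 + 120 = 147°
complement +180°: 147 + 180 = 327°
square ↑ +90°: 327 + 90 = 417 → 417 − 360 = 57°
analog 43° ↓ −43°: 57 − 43 = 14°
triadic ↓ −120°: 14 − 120 = -106 → -106 + 360 = 254°

254°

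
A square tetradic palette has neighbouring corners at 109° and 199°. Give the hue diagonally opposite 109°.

289°

A square tetradic scheme places four hues 90° apart; opposite corners are 180° apart.
109 + 180 = 289°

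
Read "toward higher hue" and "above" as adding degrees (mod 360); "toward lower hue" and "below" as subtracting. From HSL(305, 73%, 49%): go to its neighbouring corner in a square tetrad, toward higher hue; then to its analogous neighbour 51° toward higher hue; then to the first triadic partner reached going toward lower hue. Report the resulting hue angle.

305 + 90 = 395 → 395 − 360 = 35°   (square ↑)
35 + 51 = 86°   (analog 51° ↑)
86 − 120 = -34 → -34 + 360 = 326°   (triadic ↓)

326°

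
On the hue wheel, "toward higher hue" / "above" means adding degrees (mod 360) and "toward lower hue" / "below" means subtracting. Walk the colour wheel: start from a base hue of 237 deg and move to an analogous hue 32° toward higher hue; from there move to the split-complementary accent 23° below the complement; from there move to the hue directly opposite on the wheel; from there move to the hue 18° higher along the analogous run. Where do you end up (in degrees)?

264°

analog 32° ↑ +32°: 237 + 32 = 269°
split-comp 23° ↓ +157°: 269 + 157 = 426 → 426 − 360 = 66°
complement +180°: 66 + 180 = 246°
analog 18° ↑ +18°: 246 + 18 = 264°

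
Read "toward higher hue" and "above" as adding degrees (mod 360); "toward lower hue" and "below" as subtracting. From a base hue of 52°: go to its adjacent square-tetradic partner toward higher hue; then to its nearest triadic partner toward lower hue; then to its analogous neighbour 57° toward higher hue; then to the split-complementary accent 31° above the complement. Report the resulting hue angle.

290°

52 + 90 = 142°   (square ↑)
142 − 120 = 22°   (triadic ↓)
22 + 57 = 79°   (analog 57° ↑)
79 + 211 = 290°   (split-comp 31° ↑)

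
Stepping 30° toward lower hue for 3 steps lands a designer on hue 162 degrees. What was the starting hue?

3 steps of 30° (toward lower hue) give a net shift of −90°.
Start = end − shift: 162 + 90 = 252°

252°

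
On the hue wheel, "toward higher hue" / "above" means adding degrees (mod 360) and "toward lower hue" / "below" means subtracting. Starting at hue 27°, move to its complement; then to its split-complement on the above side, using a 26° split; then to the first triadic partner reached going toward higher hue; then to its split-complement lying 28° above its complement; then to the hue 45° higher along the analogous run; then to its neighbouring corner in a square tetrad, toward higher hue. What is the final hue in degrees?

156°

+180° (complement): 27 + 180 = 207°
+206° (split-comp 26° ↑): 207 + 206 = 413 → 413 − 360 = 53°
+120° (triadic ↑): 53 + 120 = 173°
+208° (split-comp 28° ↑): 173 + 208 = 381 → 381 − 360 = 21°
+45° (analog 45° ↑): 21 + 45 = 66°
+90° (square ↑): 66 + 90 = 156°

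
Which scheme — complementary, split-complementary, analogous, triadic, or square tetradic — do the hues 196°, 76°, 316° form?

triadic

Sort the hues: 76°, 196°, 316°.
Successive gaps around the wheel: 120°, 120°, 120°.
Three hues equally spaced 120° apart form a triad.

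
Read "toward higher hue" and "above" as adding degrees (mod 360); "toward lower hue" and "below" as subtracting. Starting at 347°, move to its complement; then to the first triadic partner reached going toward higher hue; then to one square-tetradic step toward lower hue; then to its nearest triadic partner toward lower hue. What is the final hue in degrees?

77°

347 + 180 = 527 → 527 − 360 = 167°   (complement)
167 + 120 = 287°   (triadic ↑)
287 − 90 = 197°   (square ↓)
197 − 120 = 77°   (triadic ↓)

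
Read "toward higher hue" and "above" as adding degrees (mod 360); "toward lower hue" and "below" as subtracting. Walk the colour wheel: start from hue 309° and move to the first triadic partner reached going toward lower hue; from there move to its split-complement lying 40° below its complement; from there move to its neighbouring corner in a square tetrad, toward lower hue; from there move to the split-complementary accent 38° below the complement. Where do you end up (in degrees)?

21°

triadic ↓ −120°: 309 − 120 = 189°
split-comp 40° ↓ +140°: 189 + 140 = 329°
square ↓ −90°: 329 − 90 = 239°
split-comp 38° ↓ +142°: 239 + 142 = 381 → 381 − 360 = 21°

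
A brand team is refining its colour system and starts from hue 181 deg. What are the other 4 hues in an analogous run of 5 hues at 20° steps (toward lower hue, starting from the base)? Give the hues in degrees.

Analogous hues sit every 20° along the wheel.
181 − 20 = 161°
181 − 40 = 141°
181 − 60 = 121°
181 − 80 = 101°

161°, 141°, 121° and 101°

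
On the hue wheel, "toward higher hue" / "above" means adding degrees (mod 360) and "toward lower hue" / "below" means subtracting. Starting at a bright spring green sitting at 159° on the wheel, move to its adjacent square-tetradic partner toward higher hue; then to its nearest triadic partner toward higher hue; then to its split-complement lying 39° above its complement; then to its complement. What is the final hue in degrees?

159 + 90 = 249°   (square ↑)
249 + 120 = 369 → 369 − 360 = 9°   (triadic ↑)
9 + 219 = 228°   (split-comp 39° ↑)
228 + 180 = 408 → 408 − 360 = 48°   (complement)

48°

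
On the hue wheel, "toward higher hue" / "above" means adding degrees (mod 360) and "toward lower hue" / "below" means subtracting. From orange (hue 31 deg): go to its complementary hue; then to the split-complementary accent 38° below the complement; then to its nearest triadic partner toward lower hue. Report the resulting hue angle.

complement +180°: 31 + 180 = 211°
split-comp 38° ↓ +142°: 211 + 142 = 353°
triadic ↓ −120°: 353 − 120 = 233°

233°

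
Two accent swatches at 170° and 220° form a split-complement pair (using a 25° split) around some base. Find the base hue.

15°

The accents sit 25° either side of the complement, so the complement is their short-arc midpoint on the wheel.
Short-arc midpoint of 170° and 220°: 195°.
Base is 180° from the complement: 195 − 180 = 15°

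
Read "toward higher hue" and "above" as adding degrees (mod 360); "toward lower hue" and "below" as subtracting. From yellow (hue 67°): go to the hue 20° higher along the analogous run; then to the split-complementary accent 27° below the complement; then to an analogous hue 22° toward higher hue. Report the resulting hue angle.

67 + 20 = 87°   (analog 20° ↑)
87 + 153 = 240°   (split-comp 27° ↓)
240 + 22 = 262°   (analog 22° ↑)

262°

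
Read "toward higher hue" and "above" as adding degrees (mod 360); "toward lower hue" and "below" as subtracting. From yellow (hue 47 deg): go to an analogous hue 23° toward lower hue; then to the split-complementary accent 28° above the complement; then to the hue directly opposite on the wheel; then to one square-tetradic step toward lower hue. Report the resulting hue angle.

322°

analog 23° ↓ −23°: 47 − 23 = 24°
split-comp 28° ↑ +208°: 24 + 208 = 232°
complement +180°: 232 + 180 = 412 → 412 − 360 = 52°
square ↓ −90°: 52 − 90 = -38 → -38 + 360 = 322°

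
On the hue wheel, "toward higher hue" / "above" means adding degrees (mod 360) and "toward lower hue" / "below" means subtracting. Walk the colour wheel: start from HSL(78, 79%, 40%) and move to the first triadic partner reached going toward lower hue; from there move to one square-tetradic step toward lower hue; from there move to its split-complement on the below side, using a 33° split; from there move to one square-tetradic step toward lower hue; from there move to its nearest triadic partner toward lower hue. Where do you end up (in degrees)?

78 − 120 = -42 → -42 + 360 = 318°   (triadic ↓)
318 − 90 = 228°   (square ↓)
228 + 147 = 375 → 375 − 360 = 15°   (split-comp 33° ↓)
15 − 90 = -75 → -75 + 360 = 285°   (square ↓)
285 − 120 = 165°   (triadic ↓)

165°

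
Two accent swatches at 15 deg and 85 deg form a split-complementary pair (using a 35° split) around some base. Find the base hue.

The accents sit 35° either side of the complement, so the complement is their short-arc midpoint on the wheel.
Short-arc midpoint of 15° and 85°: 50°.
Base is 180° from the complement: 50 − 180 = -130 → -130 + 360 = 230°

230°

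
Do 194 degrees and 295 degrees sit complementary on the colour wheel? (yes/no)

no

Angular distance: |194 − 295| = 101 = 101°.
Complementary requires 180°.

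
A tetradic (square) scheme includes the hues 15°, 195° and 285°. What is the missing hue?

A square tetradic scheme places four hues every 90°.
The full set through 15° is {15°, 105°, 195°, 285°}.
Given {15°, 195°, 285°}, the missing hue is 105°.

105°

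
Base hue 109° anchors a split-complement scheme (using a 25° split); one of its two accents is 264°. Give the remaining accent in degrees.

Split-complementary hues sit 25° either side of the complement.
Complement of the base 109°: 109 + 180 = 289°
The given accent 264° is 25° one side of 289°; the other accent sits 25° the other side: 289 + 25 = 314°

314°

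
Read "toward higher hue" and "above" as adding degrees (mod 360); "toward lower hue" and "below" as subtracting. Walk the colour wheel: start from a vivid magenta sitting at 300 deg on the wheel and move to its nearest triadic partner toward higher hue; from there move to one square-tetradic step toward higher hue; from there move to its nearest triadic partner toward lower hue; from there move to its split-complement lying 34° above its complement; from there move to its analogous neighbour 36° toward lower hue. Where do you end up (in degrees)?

208°

+120° (triadic ↑): 300 + 120 = 420 → 420 − 360 = 60°
+90° (square ↑): 60 + 90 = 150°
−120° (triadic ↓): 150 − 120 = 30°
+214° (split-comp 34° ↑): 30 + 214 = 244°
−36° (analog 36° ↓): 244 − 36 = 208°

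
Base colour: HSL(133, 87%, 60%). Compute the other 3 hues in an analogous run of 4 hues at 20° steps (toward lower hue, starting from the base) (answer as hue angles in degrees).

113°, 93° and 73°

133 − 20 = 113°
133 − 40 = 93°
133 − 60 = 73°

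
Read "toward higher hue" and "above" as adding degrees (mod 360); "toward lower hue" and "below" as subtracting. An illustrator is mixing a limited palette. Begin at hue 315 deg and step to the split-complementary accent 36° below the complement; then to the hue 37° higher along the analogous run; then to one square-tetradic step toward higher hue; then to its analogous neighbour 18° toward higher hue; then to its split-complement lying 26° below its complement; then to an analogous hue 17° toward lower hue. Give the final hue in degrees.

21°

+144° (split-comp 36° ↓): 315 + 144 = 459 → 459 − 360 = 99°
+37° (analog 37° ↑): 99 + 37 = 136°
+90° (square ↑): 136 + 90 = 226°
+18° (analog 18° ↑): 226 + 18 = 244°
+154° (split-comp 26° ↓): 244 + 154 = 398 → 398 − 360 = 38°
−17° (analog 17° ↓): 38 − 17 = 21°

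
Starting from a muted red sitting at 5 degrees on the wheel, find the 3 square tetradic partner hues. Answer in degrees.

95°, 185° and 275°

5 + 90 = 95°
5 + 180 = 185°
5 + 270 = 275°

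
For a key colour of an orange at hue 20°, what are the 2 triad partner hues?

A triad places three hues 120° apart.
20 + 120 = 140°
20 + 240 = 260°

140° and 260°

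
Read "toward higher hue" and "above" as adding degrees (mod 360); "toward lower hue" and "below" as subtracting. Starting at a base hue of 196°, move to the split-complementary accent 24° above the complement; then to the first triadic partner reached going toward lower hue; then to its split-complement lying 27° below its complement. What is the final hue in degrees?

+204° (split-comp 24° ↑): 196 + 204 = 400 → 400 − 360 = 40°
−120° (triadic ↓): 40 − 120 = -80 → -80 + 360 = 280°
+153° (split-comp 27° ↓): 280 + 153 = 433 → 433 − 360 = 73°

73°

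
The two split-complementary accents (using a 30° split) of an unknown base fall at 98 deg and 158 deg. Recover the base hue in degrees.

308°

The accents sit 30° either side of the complement, so the complement is their short-arc midpoint on the wheel.
Short-arc midpoint of 98° and 158°: 128°.
Base is 180° from the complement: 128 − 180 = -52 → -52 + 360 = 308°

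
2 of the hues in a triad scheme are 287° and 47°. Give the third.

167°

A triad places three hues 120° apart.
The full set through 47° is {47°, 167°, 287°}.
Given {47°, 287°}, the missing hue is 167°.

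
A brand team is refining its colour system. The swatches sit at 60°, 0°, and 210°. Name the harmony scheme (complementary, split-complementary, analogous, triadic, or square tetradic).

split-complementary

Sort the hues: 0°, 60°, 210°.
Successive gaps around the wheel: 60°, 150°, 150°.
Two 150° gaps and one 60° gap — a base hue opposite a pair of accents 30° either side of its complement — is the split-complementary pattern.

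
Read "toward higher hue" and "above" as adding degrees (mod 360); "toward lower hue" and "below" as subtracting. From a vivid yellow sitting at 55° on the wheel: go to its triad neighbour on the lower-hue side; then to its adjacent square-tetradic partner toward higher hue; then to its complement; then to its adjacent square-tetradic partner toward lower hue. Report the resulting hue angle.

−120° (triadic ↓): 55 − 120 = -65 → -65 + 360 = 295°
+90° (square ↑): 295 + 90 = 385 → 385 − 360 = 25°
+180° (complement): 25 + 180 = 205°
−90° (square ↓): 205 − 90 = 115°

115°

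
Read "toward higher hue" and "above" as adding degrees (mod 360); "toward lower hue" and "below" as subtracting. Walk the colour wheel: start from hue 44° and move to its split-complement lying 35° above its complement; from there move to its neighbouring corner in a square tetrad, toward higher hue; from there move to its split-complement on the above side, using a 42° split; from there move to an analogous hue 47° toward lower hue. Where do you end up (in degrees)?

164°

+215° (split-comp 35° ↑): 44 + 215 = 259°
+90° (square ↑): 259 + 90 = 349°
+222° (split-comp 42° ↑): 349 + 222 = 571 → 571 − 360 = 211°
−47° (analog 47° ↓): 211 − 47 = 164°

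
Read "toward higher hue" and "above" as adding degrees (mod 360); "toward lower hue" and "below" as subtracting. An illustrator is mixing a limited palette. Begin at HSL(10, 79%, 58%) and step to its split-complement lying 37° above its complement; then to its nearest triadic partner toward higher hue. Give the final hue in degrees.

347°

split-comp 37° ↑ +217°: 10 + 217 = 227°
triadic ↑ +120°: 227 + 120 = 347°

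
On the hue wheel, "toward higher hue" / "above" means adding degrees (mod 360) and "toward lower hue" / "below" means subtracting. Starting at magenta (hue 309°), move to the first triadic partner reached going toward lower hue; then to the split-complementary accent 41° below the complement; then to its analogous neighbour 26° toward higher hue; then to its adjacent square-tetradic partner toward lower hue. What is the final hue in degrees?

triadic ↓ −120°: 309 − 120 = 189°
split-comp 41° ↓ +139°: 189 + 139 = 328°
analog 26° ↑ +26°: 328 + 26 = 354°
square ↓ −90°: 354 − 90 = 264°

264°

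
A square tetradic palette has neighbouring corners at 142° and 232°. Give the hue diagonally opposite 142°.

A square tetradic scheme places four hues 90° apart; opposite corners are 180° apart.
142 + 180 = 322°

322°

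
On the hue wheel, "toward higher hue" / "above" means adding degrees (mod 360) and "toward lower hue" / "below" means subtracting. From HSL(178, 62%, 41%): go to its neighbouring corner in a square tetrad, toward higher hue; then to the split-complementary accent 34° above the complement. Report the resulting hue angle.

122°

+90° (square ↑): 178 + 90 = 268°
+214° (split-comp 34° ↑): 268 + 214 = 482 → 482 − 360 = 122°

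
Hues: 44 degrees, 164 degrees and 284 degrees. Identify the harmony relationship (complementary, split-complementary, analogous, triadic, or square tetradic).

Sort the hues: 44°, 164°, 284°.
Successive gaps around the wheel: 120°, 120°, 120°.
Three hues equally spaced 120° apart form a triad.

triadic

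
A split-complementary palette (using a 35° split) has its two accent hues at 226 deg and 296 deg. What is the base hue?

81°

The accents sit 35° either side of the complement, so the complement is their short-arc midpoint on the wheel.
Short-arc midpoint of 226° and 296°: 261°.
Base is 180° from the complement: 261 − 180 = 81°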